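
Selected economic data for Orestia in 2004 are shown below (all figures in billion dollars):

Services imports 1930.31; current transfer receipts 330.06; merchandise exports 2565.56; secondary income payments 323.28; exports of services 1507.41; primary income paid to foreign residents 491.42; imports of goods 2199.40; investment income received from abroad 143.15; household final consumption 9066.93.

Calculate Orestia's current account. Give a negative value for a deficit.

-398.23

Goods balance = 2565.56 - 2199.40 = 366.16
Services balance = 1507.41 - 1930.31 = -422.90
Trade balance (goods + services) = 366.16 + (-422.90) = -56.74
Net primary income = 143.15 - 491.42 = -348.27
Net secondary income = 330.06 - 323.28 = 6.78
Current account = -56.74 + (-348.27) + 6.78 = -398.23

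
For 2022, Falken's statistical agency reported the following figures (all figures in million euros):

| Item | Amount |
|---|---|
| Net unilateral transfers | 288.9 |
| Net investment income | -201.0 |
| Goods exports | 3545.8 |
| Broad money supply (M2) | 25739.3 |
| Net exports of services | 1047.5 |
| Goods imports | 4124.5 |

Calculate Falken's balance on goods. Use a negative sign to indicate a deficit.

Goods balance = 3545.8 - 4124.5 = -578.7

-578.7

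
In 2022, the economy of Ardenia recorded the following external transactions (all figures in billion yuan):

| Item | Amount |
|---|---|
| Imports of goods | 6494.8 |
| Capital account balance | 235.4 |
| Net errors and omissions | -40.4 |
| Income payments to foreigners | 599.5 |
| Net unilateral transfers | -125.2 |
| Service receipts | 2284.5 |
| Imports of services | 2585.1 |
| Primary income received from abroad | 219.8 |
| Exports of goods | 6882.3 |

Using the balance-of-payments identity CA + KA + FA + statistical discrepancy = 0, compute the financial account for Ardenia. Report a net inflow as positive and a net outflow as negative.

223.0

Goods balance = 6882.3 - 6494.8 = 387.5
Services balance = 2284.5 - 2585.1 = -300.6
Trade balance (goods + services) = 387.5 + (-300.6) = 86.9
Net primary income = 219.8 - 599.5 = -379.7
Net secondary income = -125.2
Current account = 86.9 + (-379.7) + (-125.2) = -418.0
Financial account = -(-418.0 + 235.4 + (-40.4)) = 223.0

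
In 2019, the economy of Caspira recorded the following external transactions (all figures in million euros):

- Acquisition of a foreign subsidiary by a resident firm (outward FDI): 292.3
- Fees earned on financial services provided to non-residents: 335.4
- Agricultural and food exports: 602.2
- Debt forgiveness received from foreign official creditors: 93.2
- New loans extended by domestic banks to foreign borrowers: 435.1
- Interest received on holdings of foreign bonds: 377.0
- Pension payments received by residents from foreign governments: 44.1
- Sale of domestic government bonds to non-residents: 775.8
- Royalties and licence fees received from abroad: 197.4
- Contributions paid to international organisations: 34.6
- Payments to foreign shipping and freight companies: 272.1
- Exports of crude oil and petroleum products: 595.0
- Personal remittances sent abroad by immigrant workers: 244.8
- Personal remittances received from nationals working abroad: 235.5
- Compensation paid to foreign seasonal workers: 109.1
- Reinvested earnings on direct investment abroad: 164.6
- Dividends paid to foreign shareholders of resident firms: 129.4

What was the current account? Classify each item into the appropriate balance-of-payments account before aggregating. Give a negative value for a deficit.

1761.2

Goods: 602.2 + 595.0 = 1197.2
Services: 335.4 - 272.1 + 197.4 = 260.7
Primary income: -129.4 + 377.0 + 164.6 - 109.1 = 303.1
Secondary income: 44.1 - 34.6 - 244.8 + 235.5 = 0.2
Current account = 1197.2 + 260.7 + 303.1 + 0.2 = 1761.2
(Excluded from the current account — financial account: acquisition of a foreign subsidiary by a resident firm (outward FDI) 292.3, new loans extended by domestic banks to foreign borrowers 435.1, sale of domestic government bonds to non-residents 775.8; capital account: debt forgiveness received from foreign official creditors 93.2.)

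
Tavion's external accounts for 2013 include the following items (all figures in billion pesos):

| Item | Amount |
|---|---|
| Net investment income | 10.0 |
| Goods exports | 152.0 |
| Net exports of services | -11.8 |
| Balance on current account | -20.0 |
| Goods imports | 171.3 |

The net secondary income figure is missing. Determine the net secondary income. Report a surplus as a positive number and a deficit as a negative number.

1.1

Current account = goods balance + services balance + net primary income + net secondary income
Sum of the known components = -21.1
Net secondary income = CA - (known components) = -20.0 - (-21.1) = 1.1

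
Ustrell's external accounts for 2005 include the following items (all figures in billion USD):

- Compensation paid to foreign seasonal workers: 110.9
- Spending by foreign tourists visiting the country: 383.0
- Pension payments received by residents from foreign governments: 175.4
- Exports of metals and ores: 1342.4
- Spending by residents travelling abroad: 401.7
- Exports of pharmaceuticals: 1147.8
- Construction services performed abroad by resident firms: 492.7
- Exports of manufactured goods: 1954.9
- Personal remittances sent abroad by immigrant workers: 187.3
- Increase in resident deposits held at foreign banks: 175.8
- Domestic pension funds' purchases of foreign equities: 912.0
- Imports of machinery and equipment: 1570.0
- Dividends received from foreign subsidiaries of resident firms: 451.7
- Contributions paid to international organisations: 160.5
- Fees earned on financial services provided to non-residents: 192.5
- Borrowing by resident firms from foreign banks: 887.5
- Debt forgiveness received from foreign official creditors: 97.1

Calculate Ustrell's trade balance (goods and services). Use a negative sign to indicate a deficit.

3541.6

Goods: 1147.8 - 1570.0 + 1954.9 + 1342.4 = 2875.1
Services: -401.7 + 192.5 + 383.0 + 492.7 = 666.5
Trade balance = 2875.1 + 666.5 = 3541.6
(Excluded from the trade balance — primary income: compensation paid to foreign seasonal workers 110.9, dividends received from foreign subsidiaries of resident firms 451.7; secondary income: pension payments received by residents from foreign governments 175.4, personal remittances sent abroad by immigrant workers 187.3, contributions paid to international organisations 160.5; financial account: increase in resident deposits held at foreign banks 175.8, domestic pension funds' purchases of foreign equities 912.0, borrowing by resident firms from foreign banks 887.5; capital account: debt forgiveness received from foreign official creditors 97.1.)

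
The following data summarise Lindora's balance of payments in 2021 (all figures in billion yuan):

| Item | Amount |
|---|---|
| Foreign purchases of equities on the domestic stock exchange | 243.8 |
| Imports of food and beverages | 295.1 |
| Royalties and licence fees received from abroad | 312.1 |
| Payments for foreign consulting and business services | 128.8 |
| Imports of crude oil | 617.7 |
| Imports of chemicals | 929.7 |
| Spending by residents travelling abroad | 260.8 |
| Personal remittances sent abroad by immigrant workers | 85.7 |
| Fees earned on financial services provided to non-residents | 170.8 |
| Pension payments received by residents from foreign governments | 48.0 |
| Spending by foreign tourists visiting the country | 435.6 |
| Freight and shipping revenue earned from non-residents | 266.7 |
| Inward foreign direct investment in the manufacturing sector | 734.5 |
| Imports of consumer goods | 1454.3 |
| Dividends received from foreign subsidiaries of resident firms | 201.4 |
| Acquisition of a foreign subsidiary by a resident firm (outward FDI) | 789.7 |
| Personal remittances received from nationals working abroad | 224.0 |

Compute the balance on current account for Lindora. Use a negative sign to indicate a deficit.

Goods: -617.7 - 929.7 - 295.1 - 1454.3 = -3296.8
Services: -260.8 + 435.6 - 128.8 + 312.1 + 170.8 + 266.7 = 795.6
Primary income: 201.4
Secondary income: 48.0 + 224.0 - 85.7 = 186.3
Current account = (-3296.8) + 795.6 + 201.4 + 186.3 = -2113.5
(Excluded from the current account — financial account: foreign purchases of equities on the domestic stock exchange 243.8, inward foreign direct investment in the manufacturing sector 734.5, acquisition of a foreign subsidiary by a resident firm (outward FDI) 789.7.)

-2113.5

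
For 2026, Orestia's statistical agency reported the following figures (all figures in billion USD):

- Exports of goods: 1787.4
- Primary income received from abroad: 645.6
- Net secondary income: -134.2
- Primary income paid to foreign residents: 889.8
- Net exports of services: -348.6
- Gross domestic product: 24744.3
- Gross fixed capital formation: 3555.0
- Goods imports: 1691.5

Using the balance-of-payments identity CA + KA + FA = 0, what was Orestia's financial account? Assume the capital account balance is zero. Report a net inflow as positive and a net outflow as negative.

Goods balance = 1787.4 - 1691.5 = 95.9
Services balance = -348.6
Trade balance (goods + services) = 95.9 + (-348.6) = -252.7
Net primary income = 645.6 - 889.8 = -244.2
Net secondary income = -134.2
Current account = -252.7 + (-244.2) + (-134.2) = -631.1
Financial account = -(-631.1) = 631.1

631.1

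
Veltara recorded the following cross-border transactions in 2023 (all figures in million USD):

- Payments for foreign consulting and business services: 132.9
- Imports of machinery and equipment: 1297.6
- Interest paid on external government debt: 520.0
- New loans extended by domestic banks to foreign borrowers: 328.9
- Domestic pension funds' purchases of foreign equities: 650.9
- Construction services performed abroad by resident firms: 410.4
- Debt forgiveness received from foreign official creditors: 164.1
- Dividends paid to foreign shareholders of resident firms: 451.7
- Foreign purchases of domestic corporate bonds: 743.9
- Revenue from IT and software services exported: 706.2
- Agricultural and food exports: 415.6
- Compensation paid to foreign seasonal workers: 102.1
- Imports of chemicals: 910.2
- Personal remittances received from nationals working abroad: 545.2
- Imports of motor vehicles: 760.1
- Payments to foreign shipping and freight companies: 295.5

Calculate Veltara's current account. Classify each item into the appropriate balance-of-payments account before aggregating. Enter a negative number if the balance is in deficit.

-2392.7

Goods: 415.6 - 760.1 - 1297.6 - 910.2 = -2552.3
Services: -132.9 + 410.4 - 295.5 + 706.2 = 688.2
Primary income: -102.1 - 520.0 - 451.7 = -1073.8
Secondary income: 545.2
Current account = (-2552.3) + 688.2 + (-1073.8) + 545.2 = -2392.7
(Excluded from the current account — financial account: new loans extended by domestic banks to foreign borrowers 328.9, domestic pension funds' purchases of foreign equities 650.9, foreign purchases of domestic corporate bonds 743.9; capital account: debt forgiveness received from foreign official creditors 164.1.)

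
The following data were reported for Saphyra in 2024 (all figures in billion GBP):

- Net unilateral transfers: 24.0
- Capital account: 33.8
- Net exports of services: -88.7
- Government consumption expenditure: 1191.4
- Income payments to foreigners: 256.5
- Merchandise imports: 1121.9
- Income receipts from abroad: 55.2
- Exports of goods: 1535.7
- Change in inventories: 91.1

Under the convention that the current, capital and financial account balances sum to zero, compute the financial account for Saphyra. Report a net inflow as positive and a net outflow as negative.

-181.6

Goods balance = 1535.7 - 1121.9 = 413.8
Services balance = -88.7
Trade balance (goods + services) = 413.8 + (-88.7) = 325.1
Net primary income = 55.2 - 256.5 = -201.3
Net secondary income = 24.0
Current account = 325.1 + (-201.3) + 24.0 = 147.8
Financial account = -(147.8 + 33.8) = -181.6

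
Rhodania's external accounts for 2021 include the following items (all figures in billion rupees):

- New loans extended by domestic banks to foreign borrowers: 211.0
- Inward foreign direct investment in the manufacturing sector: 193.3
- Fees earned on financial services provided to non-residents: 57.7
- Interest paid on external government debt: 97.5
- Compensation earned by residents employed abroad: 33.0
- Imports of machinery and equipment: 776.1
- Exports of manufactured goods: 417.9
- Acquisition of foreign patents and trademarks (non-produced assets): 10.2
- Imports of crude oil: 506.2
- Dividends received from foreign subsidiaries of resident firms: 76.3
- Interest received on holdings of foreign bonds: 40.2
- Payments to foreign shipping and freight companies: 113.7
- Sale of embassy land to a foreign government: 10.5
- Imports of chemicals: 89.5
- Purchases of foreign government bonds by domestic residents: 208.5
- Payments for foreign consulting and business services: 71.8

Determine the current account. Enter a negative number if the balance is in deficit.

-1029.7

Goods: -776.1 - 89.5 + 417.9 - 506.2 = -953.9
Services: 57.7 - 71.8 - 113.7 = -127.8
Primary income: 76.3 - 97.5 + 33.0 + 40.2 = 52.0
Current account = (-953.9) + (-127.8) + 52.0 = -1029.7
(Excluded from the current account — financial account: new loans extended by domestic banks to foreign borrowers 211.0, inward foreign direct investment in the manufacturing sector 193.3, purchases of foreign government bonds by domestic residents 208.5; capital account: acquisition of foreign patents and trademarks (non-produced assets) 10.2, sale of embassy land to a foreign government 10.5.)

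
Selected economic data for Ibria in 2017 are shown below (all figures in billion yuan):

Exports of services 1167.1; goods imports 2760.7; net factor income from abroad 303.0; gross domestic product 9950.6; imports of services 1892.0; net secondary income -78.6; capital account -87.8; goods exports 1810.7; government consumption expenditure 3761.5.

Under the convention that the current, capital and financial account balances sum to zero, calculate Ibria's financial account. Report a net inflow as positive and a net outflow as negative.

Goods balance = 1810.7 - 2760.7 = -950.0
Services balance = 1167.1 - 1892.0 = -724.9
Trade balance (goods + services) = -950.0 + (-724.9) = -1674.9
Net primary income = 303.0
Net secondary income = -78.6
Current account = -1674.9 + 303.0 + (-78.6) = -1450.5
Financial account = -(-1450.5 + (-87.8)) = 1538.3

1538.3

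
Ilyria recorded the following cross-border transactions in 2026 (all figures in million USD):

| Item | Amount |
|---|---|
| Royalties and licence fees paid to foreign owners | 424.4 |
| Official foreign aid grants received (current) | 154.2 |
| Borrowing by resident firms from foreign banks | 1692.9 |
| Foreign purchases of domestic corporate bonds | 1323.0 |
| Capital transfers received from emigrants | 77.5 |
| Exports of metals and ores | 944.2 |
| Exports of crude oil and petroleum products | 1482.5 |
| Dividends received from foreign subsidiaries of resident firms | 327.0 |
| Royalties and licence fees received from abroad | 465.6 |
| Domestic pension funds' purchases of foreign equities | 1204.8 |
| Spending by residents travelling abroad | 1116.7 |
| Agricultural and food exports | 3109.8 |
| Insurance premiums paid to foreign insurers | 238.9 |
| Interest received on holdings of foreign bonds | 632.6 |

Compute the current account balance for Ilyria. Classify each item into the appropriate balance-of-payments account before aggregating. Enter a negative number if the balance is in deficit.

Goods: 3109.8 + 1482.5 + 944.2 = 5536.5
Services: -1116.7 - 424.4 - 238.9 + 465.6 = -1314.4
Primary income: 632.6 + 327.0 = 959.6
Secondary income: 154.2
Current account = 5536.5 + (-1314.4) + 959.6 + 154.2 = 5335.9
(Excluded from the current account — financial account: borrowing by resident firms from foreign banks 1692.9, foreign purchases of domestic corporate bonds 1323.0, domestic pension funds' purchases of foreign equities 1204.8; capital account: capital transfers received from emigrants 77.5.)

5335.9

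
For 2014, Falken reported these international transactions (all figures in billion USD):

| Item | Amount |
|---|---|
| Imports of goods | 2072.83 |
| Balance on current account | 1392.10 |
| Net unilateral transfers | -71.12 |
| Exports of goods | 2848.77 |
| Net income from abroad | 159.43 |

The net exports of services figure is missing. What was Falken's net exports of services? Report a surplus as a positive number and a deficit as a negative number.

527.85

Current account = goods balance + services balance + net primary income + net secondary income
Sum of the known components = 864.25
Net exports of services = CA - (known components) = 1392.10 - 864.25 = 527.85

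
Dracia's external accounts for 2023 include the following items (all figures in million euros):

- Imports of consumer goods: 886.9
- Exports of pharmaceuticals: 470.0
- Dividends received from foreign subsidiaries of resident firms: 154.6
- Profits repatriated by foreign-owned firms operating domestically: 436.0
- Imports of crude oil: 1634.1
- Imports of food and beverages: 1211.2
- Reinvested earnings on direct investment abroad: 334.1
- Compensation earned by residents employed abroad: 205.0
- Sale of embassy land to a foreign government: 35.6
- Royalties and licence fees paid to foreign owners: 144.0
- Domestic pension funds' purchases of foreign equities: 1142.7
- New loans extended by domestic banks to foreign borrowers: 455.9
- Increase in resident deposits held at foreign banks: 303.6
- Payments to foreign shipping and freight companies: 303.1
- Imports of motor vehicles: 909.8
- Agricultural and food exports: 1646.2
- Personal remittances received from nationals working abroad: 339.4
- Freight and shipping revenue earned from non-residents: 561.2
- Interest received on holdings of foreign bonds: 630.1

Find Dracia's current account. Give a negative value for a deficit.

Goods: -1211.2 - 1634.1 - 886.9 + 1646.2 + 470.0 - 909.8 = -2525.8
Services: -303.1 + 561.2 - 144.0 = 114.1
Primary income: 630.1 + 154.6 - 436.0 + 205.0 + 334.1 = 887.8
Secondary income: 339.4
Current account = (-2525.8) + 114.1 + 887.8 + 339.4 = -1184.5
(Excluded from the current account — capital account: sale of embassy land to a foreign government 35.6; financial account: domestic pension funds' purchases of foreign equities 1142.7, new loans extended by domestic banks to foreign borrowers 455.9, increase in resident deposits held at foreign banks 303.6.)

-1184.5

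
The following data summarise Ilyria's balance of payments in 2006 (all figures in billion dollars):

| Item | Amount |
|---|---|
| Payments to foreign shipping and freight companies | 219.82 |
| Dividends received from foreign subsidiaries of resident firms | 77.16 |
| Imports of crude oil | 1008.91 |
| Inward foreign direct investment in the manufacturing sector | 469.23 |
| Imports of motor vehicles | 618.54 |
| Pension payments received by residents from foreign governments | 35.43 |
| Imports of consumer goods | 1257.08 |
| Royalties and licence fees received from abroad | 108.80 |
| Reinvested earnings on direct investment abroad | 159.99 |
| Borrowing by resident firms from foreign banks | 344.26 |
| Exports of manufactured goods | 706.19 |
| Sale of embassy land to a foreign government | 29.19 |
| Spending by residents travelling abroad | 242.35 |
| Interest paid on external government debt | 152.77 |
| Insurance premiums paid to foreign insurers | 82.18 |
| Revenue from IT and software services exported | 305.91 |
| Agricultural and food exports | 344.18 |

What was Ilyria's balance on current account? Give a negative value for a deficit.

Goods: 344.18 - 1008.91 + 706.19 - 1257.08 - 618.54 = -1834.16
Services: -219.82 - 82.18 + 305.91 - 242.35 + 108.80 = -129.64
Primary income: 77.16 - 152.77 + 159.99 = 84.38
Secondary income: 35.43
Current account = (-1834.16) + (-129.64) + 84.38 + 35.43 = -1843.99
(Excluded from the current account — financial account: inward foreign direct investment in the manufacturing sector 469.23, borrowing by resident firms from foreign banks 344.26; capital account: sale of embassy land to a foreign government 29.19.)

-1843.99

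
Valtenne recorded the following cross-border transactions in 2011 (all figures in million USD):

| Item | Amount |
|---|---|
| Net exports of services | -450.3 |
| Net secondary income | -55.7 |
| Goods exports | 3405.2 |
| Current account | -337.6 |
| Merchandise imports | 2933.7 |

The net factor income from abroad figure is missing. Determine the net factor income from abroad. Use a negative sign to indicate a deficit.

Current account = goods balance + services balance + net primary income + net secondary income
Sum of the known components = -34.5
Net factor income from abroad = CA - (known components) = -337.6 - (-34.5) = -303.1

-303.1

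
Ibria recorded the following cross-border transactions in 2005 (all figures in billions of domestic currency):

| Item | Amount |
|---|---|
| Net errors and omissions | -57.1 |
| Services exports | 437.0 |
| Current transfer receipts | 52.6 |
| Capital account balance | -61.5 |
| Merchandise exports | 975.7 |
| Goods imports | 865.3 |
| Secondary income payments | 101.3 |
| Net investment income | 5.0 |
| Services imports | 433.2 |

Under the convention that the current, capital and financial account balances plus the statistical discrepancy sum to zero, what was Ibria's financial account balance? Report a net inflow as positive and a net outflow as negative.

48.1

Goods balance = 975.7 - 865.3 = 110.4
Services balance = 437.0 - 433.2 = 3.8
Trade balance (goods + services) = 110.4 + 3.8 = 114.2
Net primary income = 5.0
Net secondary income = 52.6 - 101.3 = -48.7
Current account = 114.2 + 5.0 + (-48.7) = 70.5
Financial account = -(70.5 + (-61.5) + (-57.1)) = 48.1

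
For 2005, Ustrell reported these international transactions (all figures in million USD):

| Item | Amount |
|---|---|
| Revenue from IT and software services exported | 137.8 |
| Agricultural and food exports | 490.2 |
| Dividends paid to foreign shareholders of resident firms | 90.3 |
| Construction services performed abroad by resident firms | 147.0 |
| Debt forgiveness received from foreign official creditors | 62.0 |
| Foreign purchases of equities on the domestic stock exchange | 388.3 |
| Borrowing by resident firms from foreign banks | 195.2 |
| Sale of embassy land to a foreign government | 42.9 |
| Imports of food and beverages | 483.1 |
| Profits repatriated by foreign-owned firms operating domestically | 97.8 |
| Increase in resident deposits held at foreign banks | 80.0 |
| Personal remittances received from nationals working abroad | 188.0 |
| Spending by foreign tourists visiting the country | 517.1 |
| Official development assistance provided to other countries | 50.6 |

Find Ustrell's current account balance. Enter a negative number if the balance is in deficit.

Goods: 490.2 - 483.1 = 7.1
Services: 517.1 + 137.8 + 147.0 = 801.9
Primary income: -97.8 - 90.3 = -188.1
Secondary income: -50.6 + 188.0 = 137.4
Current account = 7.1 + 801.9 + (-188.1) + 137.4 = 758.3
(Excluded from the current account — capital account: debt forgiveness received from foreign official creditors 62.0, sale of embassy land to a foreign government 42.9; financial account: foreign purchases of equities on the domestic stock exchange 388.3, borrowing by resident firms from foreign banks 195.2, increase in resident deposits held at foreign banks 80.0.)

758.3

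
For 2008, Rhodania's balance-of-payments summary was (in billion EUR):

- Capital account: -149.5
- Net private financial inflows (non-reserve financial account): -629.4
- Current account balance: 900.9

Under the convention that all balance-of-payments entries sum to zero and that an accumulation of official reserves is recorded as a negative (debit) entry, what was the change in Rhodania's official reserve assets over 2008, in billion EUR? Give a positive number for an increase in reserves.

122.0

Official reserve transactions balance = -(900.9 + (-149.5) + (-629.4)) = -122.0
An accumulation of reserves is recorded as a debit (negative entry), so the change in the stock of reserves is the negative of that balance.
Change in official reserves = -(-122.0) = 122.0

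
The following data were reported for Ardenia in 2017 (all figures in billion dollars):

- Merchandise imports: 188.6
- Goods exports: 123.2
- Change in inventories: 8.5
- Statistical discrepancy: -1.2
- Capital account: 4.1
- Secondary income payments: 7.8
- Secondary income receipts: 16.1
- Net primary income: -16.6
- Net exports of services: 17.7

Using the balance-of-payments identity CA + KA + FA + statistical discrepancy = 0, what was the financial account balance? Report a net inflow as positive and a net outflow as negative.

53.1

Goods balance = 123.2 - 188.6 = -65.4
Services balance = 17.7
Trade balance (goods + services) = -65.4 + 17.7 = -47.7
Net primary income = -16.6
Net secondary income = 16.1 - 7.8 = 8.3
Current account = -47.7 + (-16.6) + 8.3 = -56.0
Financial account = -(-56.0 + 4.1 + (-1.2)) = 53.1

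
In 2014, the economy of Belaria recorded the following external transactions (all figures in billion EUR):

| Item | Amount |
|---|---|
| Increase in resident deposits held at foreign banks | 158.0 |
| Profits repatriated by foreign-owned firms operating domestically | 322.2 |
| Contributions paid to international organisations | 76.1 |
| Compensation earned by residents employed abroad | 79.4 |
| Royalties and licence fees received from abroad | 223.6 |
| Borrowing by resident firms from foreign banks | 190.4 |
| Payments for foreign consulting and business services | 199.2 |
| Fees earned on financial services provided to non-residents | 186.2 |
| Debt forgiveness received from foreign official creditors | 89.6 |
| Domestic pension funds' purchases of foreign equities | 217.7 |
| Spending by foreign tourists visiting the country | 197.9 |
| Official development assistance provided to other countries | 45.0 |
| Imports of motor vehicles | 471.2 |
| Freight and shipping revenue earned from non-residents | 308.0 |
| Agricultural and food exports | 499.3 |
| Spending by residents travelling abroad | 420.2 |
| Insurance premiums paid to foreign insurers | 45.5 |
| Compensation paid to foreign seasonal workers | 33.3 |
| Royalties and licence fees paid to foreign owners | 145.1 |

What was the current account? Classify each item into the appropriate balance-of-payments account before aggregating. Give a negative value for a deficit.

-263.4

Goods: 499.3 - 471.2 = 28.1
Services: -420.2 - 45.5 + 308.0 + 223.6 + 186.2 + 197.9 - 199.2 - 145.1 = 105.7
Primary income: -322.2 - 33.3 + 79.4 = -276.1
Secondary income: -76.1 - 45.0 = -121.1
Current account = 28.1 + 105.7 + (-276.1) + (-121.1) = -263.4
(Excluded from the current account — financial account: increase in resident deposits held at foreign banks 158.0, borrowing by resident firms from foreign banks 190.4, domestic pension funds' purchases of foreign equities 217.7; capital account: debt forgiveness received from foreign official creditors 89.6.)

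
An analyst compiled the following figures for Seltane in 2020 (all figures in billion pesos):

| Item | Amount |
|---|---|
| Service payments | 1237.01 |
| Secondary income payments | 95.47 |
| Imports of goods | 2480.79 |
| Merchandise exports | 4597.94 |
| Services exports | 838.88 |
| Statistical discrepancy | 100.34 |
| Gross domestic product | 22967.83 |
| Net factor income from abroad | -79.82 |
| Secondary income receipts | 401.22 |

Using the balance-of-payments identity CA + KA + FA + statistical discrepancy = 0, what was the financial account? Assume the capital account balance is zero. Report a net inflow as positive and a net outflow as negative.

Goods balance = 4597.94 - 2480.79 = 2117.15
Services balance = 838.88 - 1237.01 = -398.13
Trade balance (goods + services) = 2117.15 + (-398.13) = 1719.02
Net primary income = -79.82
Net secondary income = 401.22 - 95.47 = 305.75
Current account = 1719.02 + (-79.82) + 305.75 = 1944.95
Financial account = -(1944.95 + 100.34) = -2045.29

-2045.29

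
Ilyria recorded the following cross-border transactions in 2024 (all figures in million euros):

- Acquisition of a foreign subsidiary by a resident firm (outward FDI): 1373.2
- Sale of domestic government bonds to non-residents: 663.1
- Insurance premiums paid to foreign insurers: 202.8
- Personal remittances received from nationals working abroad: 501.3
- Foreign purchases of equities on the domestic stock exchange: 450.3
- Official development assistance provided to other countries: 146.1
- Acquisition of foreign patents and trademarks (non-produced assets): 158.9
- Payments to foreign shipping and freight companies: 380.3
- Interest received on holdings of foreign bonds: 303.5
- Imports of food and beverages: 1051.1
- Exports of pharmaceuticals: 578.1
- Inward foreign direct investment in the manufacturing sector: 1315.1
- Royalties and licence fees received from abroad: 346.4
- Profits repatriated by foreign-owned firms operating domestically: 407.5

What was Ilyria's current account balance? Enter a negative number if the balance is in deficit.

-458.5

Goods: 578.1 - 1051.1 = -473.0
Services: -380.3 - 202.8 + 346.4 = -236.7
Primary income: -407.5 + 303.5 = -104.0
Secondary income: -146.1 + 501.3 = 355.2
Current account = (-473.0) + (-236.7) + (-104.0) + 355.2 = -458.5
(Excluded from the current account — financial account: acquisition of a foreign subsidiary by a resident firm (outward FDI) 1373.2, sale of domestic government bonds to non-residents 663.1, foreign purchases of equities on the domestic stock exchange 450.3, inward foreign direct investment in the manufacturing sector 1315.1; capital account: acquisition of foreign patents and trademarks (non-produced assets) 158.9.)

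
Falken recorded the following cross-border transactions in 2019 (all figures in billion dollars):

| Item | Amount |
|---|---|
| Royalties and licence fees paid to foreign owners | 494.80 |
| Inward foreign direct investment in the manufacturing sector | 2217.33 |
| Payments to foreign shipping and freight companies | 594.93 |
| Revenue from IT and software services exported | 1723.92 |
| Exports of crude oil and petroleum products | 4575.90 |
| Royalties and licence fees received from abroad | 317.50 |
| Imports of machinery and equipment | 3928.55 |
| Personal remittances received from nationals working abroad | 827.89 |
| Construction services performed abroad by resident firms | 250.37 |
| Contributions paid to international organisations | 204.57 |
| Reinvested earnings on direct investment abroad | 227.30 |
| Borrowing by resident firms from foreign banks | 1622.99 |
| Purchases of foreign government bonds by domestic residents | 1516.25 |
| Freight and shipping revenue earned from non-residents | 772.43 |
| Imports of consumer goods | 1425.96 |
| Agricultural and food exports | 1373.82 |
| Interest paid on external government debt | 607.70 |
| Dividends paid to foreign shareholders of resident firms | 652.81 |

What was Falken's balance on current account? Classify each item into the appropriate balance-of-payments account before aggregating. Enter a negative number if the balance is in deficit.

2159.81

Goods: -3928.55 + 4575.90 + 1373.82 - 1425.96 = 595.21
Services: 772.43 - 594.93 + 317.50 + 250.37 + 1723.92 - 494.80 = 1974.49
Primary income: -607.70 - 652.81 + 227.30 = -1033.21
Secondary income: -204.57 + 827.89 = 623.32
Current account = 595.21 + 1974.49 + (-1033.21) + 623.32 = 2159.81
(Excluded from the current account — financial account: inward foreign direct investment in the manufacturing sector 2217.33, borrowing by resident firms from foreign banks 1622.99, purchases of foreign government bonds by domestic residents 1516.25.)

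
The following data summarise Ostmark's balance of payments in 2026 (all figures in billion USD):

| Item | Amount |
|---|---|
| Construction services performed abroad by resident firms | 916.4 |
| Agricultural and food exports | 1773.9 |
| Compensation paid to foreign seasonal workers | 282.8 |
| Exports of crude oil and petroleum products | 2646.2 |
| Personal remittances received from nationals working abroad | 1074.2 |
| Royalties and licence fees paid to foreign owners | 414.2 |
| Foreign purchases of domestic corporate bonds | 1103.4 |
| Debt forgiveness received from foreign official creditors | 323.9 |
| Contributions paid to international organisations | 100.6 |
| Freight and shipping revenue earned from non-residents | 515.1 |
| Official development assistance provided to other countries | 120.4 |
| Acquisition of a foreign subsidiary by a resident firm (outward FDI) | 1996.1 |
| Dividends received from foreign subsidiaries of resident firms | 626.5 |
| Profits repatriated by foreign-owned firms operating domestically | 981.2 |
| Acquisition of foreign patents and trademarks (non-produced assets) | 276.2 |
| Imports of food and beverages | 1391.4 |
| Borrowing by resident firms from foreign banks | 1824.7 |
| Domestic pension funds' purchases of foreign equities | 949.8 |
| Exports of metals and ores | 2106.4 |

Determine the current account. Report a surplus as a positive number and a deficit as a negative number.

6368.1

Goods: 1773.9 + 2106.4 - 1391.4 + 2646.2 = 5135.1
Services: 916.4 + 515.1 - 414.2 = 1017.3
Primary income: -282.8 - 981.2 + 626.5 = -637.5
Secondary income: 1074.2 - 100.6 - 120.4 = 853.2
Current account = 5135.1 + 1017.3 + (-637.5) + 853.2 = 6368.1
(Excluded from the current account — financial account: foreign purchases of domestic corporate bonds 1103.4, acquisition of a foreign subsidiary by a resident firm (outward FDI) 1996.1, borrowing by resident firms from foreign banks 1824.7, domestic pension funds' purchases of foreign equities 949.8; capital account: debt forgiveness received from foreign official creditors 323.9, acquisition of foreign patents and trademarks (non-produced assets) 276.2.)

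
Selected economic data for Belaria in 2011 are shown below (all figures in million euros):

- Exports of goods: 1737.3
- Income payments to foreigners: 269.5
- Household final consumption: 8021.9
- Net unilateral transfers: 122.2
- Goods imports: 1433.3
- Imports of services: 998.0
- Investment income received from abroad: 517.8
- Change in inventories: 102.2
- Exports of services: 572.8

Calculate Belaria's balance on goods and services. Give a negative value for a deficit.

Goods balance = 1737.3 - 1433.3 = 304.0
Services balance = 572.8 - 998.0 = -425.2
Trade balance (goods + services) = 304.0 + (-425.2) = -121.2

-121.2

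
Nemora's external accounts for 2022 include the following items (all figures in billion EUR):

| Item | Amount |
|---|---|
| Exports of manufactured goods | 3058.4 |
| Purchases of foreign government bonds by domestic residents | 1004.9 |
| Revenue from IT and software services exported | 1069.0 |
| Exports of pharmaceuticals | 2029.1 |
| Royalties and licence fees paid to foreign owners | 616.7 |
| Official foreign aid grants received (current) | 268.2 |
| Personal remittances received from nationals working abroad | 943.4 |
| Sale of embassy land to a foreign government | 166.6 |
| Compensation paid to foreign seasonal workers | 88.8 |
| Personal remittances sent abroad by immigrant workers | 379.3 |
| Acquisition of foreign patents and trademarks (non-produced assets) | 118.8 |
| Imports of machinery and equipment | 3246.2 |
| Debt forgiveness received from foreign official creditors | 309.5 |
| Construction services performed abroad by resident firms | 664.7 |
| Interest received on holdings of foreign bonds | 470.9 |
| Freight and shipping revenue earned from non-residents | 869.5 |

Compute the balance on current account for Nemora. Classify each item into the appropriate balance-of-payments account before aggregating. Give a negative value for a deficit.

Goods: -3246.2 + 3058.4 + 2029.1 = 1841.3
Services: 664.7 - 616.7 + 1069.0 + 869.5 = 1986.5
Primary income: 470.9 - 88.8 = 382.1
Secondary income: 268.2 - 379.3 + 943.4 = 832.3
Current account = 1841.3 + 1986.5 + 382.1 + 832.3 = 5042.2
(Excluded from the current account — financial account: purchases of foreign government bonds by domestic residents 1004.9; capital account: sale of embassy land to a foreign government 166.6, acquisition of foreign patents and trademarks (non-produced assets) 118.8, debt forgiveness received from foreign official creditors 309.5.)

5042.2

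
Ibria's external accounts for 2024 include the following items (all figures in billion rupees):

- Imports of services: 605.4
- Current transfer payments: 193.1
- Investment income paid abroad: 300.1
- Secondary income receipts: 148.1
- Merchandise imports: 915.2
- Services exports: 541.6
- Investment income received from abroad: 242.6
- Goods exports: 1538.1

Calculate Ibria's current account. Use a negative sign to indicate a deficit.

456.6

Goods balance = 1538.1 - 915.2 = 622.9
Services balance = 541.6 - 605.4 = -63.8
Trade balance (goods + services) = 622.9 + (-63.8) = 559.1
Net primary income = 242.6 - 300.1 = -57.5
Net secondary income = 148.1 - 193.1 = -45.0
Current account = 559.1 + (-57.5) + (-45.0) = 456.6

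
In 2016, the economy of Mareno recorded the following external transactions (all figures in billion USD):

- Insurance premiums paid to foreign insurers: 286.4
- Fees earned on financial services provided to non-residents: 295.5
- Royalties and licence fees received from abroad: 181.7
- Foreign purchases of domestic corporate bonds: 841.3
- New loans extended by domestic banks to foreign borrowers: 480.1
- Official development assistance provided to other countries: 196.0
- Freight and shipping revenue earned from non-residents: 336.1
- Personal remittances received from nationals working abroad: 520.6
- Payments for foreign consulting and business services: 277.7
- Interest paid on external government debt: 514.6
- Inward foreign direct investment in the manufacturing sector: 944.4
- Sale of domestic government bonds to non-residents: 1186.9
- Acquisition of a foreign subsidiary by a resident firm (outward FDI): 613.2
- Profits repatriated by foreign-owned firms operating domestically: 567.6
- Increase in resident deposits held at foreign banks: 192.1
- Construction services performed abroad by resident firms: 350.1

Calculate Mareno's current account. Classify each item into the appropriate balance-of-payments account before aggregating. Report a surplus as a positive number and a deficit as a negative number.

Services: 295.5 - 277.7 + 336.1 + 181.7 + 350.1 - 286.4 = 599.3
Primary income: -567.6 - 514.6 = -1082.2
Secondary income: 520.6 - 196.0 = 324.6
Current account = 599.3 + (-1082.2) + 324.6 = -158.3
(Excluded from the current account — financial account: foreign purchases of domestic corporate bonds 841.3, new loans extended by domestic banks to foreign borrowers 480.1, inward foreign direct investment in the manufacturing sector 944.4, sale of domestic government bonds to non-residents 1186.9, acquisition of a foreign subsidiary by a resident firm (outward FDI) 613.2, increase in resident deposits held at foreign banks 192.1.)

-158.3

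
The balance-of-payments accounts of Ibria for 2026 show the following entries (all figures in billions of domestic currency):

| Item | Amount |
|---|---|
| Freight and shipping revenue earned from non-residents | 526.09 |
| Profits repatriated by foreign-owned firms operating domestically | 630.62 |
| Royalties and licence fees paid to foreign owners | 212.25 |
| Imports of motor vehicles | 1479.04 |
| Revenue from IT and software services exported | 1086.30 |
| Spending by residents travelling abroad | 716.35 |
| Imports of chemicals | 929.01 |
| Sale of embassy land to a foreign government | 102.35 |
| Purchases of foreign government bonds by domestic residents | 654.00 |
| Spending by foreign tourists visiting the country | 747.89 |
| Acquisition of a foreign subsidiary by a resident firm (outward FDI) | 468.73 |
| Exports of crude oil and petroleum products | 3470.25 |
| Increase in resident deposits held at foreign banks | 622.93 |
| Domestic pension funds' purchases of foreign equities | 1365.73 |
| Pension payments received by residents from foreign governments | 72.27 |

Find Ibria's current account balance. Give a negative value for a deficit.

Goods: -1479.04 + 3470.25 - 929.01 = 1062.20
Services: -212.25 + 526.09 - 716.35 + 747.89 + 1086.30 = 1431.68
Primary income: -630.62
Secondary income: 72.27
Current account = 1062.20 + 1431.68 + (-630.62) + 72.27 = 1935.53
(Excluded from the current account — capital account: sale of embassy land to a foreign government 102.35; financial account: purchases of foreign government bonds by domestic residents 654.00, acquisition of a foreign subsidiary by a resident firm (outward FDI) 468.73, increase in resident deposits held at foreign banks 622.93, domestic pension funds' purchases of foreign equities 1365.73.)

1935.53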